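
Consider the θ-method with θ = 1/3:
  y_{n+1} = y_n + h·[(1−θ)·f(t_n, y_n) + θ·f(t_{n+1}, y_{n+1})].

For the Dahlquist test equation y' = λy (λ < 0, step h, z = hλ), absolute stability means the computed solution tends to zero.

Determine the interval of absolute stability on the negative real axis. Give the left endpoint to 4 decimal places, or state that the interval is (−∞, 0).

Set f=λy, z=hλ:
  y_{n+1} = y_n + z·[2/3·y_n + 1/3·y_{n+1}] ⇒ (1 − 1/3z)y_{n+1} = (1 + 2/3z)y_n
  ⇒ R(z) = (1 + 2/3z)/(1 − 1/3z).

Boundary: |R(x)|=1, x<0.
x=-1.39: |R|=0.0501
R=−1: 1+2/3x = −1+1/3x ⇒ -1/3x=2 ⇒ x=2/(-1/3)=-6.0000
Confirm numerically:
  x=-5.836: |R|=0.98144 <1
  x=-3.313: |R|=0.57437 <1
  x=-2.719: |R|=0.42630 <1
  x=-2.429: |R|=0.34224 <1
  x=-6.534: |R|=1.05601 >1
  x=-6.477: |R|=1.05033 >1
  x=-6.135: |R|=1.01478 >1
So |R|<1 on (-6.0000, 0).

z∈(-6.0000,0).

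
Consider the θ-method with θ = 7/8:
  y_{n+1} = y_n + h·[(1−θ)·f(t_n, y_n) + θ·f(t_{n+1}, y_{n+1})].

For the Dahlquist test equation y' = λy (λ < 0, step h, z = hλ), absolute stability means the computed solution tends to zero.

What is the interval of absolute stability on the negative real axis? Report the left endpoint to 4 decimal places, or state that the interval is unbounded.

unbounded; (−∞, 0).

Set f=λy, z=hλ:
  y_{n+1} = y_n + z·[1/8·y_n + 7/8·y_{n+1}] ⇒ (1 − 7/8z)y_{n+1} = (1 + 1/8z)y_n
  Hence R(z) = (1 + 1/8z)/(1 − 7/8z).

Boundary: |R(x)|=1, x<0.
x=-1.46: |R|=0.3589
x=-2: |R|=0.2727
x=-10: |R|=0.0256
x=-100: |R|=0.1299
θ=7/8≥1/2 ⇒ |1+1/8x|<|1−7/8x| ∀x<0 ⇒ unbounded interval.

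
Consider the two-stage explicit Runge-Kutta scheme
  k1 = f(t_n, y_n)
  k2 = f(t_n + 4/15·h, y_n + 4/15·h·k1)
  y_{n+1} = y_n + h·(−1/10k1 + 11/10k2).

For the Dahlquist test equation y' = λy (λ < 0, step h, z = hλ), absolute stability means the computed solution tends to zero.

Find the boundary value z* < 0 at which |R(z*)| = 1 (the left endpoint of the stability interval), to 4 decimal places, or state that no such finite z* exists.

On y'=λy, z=hλ:
  k1=λy_n ⇒ h·k1=z·y_n;  k2=λ(1+4/15z)y_n ⇒ h·k2=z(1+4/15z)y_n
  y_{n+1}/y_n = 1 − 1/10z + 11/10z(1+4/15z) = 1 + z + 22/75z²
  Hence R(z) = 1 + z + 22/75z².

Find x<0 with |R(x)|<1.
x=-1.49: |R|=0.1612
R=1: x+22/75x²=0 ⇒ x=−75/22=-3.4091; min R=1−1/(4·22/75)=0.1477>−1
Confirm numerically:
  x=-2.993: |R|=0.63469 <1
  x=-2.731: |R|=0.45679 <1
  x=-2.155: |R|=0.20725 <1
  x=-1.375: |R|=0.17958 <1
  x=-3.928: |R|=1.59789 >1
  x=-3.727: |R|=1.34756 >1
  x=-3.488: |R|=1.08074 >1
Stable set (-3.4091, 0).

z* = -3.4091.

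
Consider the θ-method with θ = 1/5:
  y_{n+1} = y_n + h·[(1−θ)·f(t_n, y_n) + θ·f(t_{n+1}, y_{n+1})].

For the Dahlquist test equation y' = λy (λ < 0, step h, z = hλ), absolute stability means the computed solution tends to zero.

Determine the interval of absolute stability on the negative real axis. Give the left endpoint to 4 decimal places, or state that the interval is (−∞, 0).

(-3.3333, 0).

On y'=λy, z=hλ:
  y_{n+1} = y_n + z·[4/5·y_n + 1/5·y_{n+1}] ⇒ (1 − 1/5z)y_{n+1} = (1 + 4/5z)y_n
  ⇒ R(z) = (1 + 4/5z)/(1 − 1/5z).

Find x<0 with |R(x)|<1.
x=-0.5: |R|=0.5455
R=−1: 1+4/5x = −1+1/5x ⇒ -3/5x=2 ⇒ x=2/(-3/5)=-3.3333
Confirm numerically:
  x=-3.053: |R|=0.89557 <1
  x=-1.905: |R|=0.37944 <1
  x=-1.377: |R|=0.07966 <1
  x=-3.861: |R|=1.17865 >1
  x=-3.439: |R|=1.03756 >1
  x=-3.394: |R|=1.02168 >1
Interval (-3.3333, 0).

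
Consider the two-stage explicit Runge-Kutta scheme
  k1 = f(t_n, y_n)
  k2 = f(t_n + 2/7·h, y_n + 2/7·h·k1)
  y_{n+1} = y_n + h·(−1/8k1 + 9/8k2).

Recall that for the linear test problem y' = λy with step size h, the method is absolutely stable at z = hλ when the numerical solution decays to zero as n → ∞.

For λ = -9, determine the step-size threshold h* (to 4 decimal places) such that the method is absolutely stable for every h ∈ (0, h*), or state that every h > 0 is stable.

Test eqn y'=λy, z=hλ:
  k1=λy_n ⇒ h·k1=z·y_n;  k2=λ(1+2/7z)y_n ⇒ h·k2=z(1+2/7z)y_n
  y_{n+1}/y_n = 1 − 1/8z + 9/8z(1+2/7z) = 1 + z + 9/28z²
  ⇒ R(z) = 1 + z + 9/28z².

Find x<0 with |R(x)|<1.
x=-1.13: |R|=0.2804
R=1: x+9/28x²=0 ⇒ x=−28/9=-3.1111; min R=1−1/(4·9/28)=0.2222>−1
Confirm numerically:
  x=-2.738: |R|=0.67164 <1
  x=-2.254: |R|=0.37902 <1
  x=-2.110: |R|=0.32103 <1
  x=-3.561: |R|=1.51495 >1
  x=-3.173: |R|=1.06312 >1
Stable set (-3.1111, 0).

(-3.1111,0); λ=-9 ⇒ h* = (28/9)/9 = 0.3457.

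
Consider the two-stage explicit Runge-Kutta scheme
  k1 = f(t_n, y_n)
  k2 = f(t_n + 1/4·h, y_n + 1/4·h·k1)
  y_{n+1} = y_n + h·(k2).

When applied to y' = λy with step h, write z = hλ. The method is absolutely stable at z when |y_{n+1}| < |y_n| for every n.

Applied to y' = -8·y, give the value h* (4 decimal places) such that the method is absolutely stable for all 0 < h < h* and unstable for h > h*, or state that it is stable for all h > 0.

(-4.0000,0); λ=-8 ⇒ h* = (4)/8 = 0.5000.

With y'=λy (z=hλ):
  k1=λy_n ⇒ h·k1=z·y_n;  k2=λ(1+1/4z)y_n ⇒ h·k2=z(1+1/4z)y_n
  y_{n+1}/y_n = 1 + z(1+1/4z) = 1 + z + 1/4z²
  ⇒ R(z) = 1 + z + 1/4z².

Find x<0 with |R(x)|<1.
x=-0.46: |R|=0.5929
R=1: x+1/4x²=0 ⇒ x=−4=-4.0000; min R=1−1/(4·1/4)=0.0000>−1
Confirm numerically:
  x=-3.848: |R|=0.85378 <1
  x=-3.344: |R|=0.45158 <1
  x=-2.113: |R|=0.00319 <1
  x=-4.227: |R|=1.23988 >1
  x=-4.197: |R|=1.20670 >1
  x=-4.113: |R|=1.11619 >1
So |R|<1 on (-4.0000, 0).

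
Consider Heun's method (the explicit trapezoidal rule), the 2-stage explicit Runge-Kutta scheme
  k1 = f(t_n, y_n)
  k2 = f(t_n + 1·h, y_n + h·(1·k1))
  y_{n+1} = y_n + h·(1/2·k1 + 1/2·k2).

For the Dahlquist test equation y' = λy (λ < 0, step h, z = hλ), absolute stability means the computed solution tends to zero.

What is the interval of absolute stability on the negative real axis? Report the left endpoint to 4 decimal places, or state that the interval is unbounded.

(-2.0000, 0).

With y'=λy (z=hλ):
  order 2, 2-stage ⇒ R(z)=1+z+z^2/2
  (e.g. R(-1.47)=0.61045, |R|=0.61045)

Solve |R(x)|<1 on ℝ⁻.
x=-1.47: |R|=0.6104
|R(-1.91)|=0.9140 |R(-1.73)|=0.7664 |R(-1.62)|=0.6922
Bisect:
  x_lo=-2.7224 |R|=1.9834  x_hi=-0.3227 |R|=0.7293
  mid=-1.52259 |R|=0.63655 →hi
  mid=-2.12251 |R|=1.13001 →lo
  mid=-1.82255 |R|=0.83829 →hi
  mid=-1.97253 |R|=0.97291 →hi
  mid=-2.04752 |R|=1.04865 →lo
  mid=-2.01002 |R|=1.01007 →lo
  mid=-1.99128 |R|=0.99131 →hi
  mid=-2.00065 |R|=1.00065 →lo
  mid=-1.99596 |R|=0.99597 →hi
  mid=-1.99831 |R|=0.99831 →hi
  ...
  [-2.00006,-1.99992] ⇒ x*=-2.0000
Interval (-2.0000, 0).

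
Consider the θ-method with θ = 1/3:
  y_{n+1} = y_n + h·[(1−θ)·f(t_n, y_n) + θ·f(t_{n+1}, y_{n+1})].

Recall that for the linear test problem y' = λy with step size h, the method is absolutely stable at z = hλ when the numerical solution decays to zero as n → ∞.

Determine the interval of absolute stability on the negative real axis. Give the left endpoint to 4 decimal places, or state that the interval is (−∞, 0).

Test eqn y'=λy, z=hλ:
  y_{n+1} = y_n + z·[2/3·y_n + 1/3·y_{n+1}] ⇒ (1 − 1/3z)y_{n+1} = (1 + 2/3z)y_n
  so R(z) = (1 + 2/3z)/(1 − 1/3z).

Need |R(x)|<1, x<0.
x=-1.06: |R|=0.2167
R=−1: 1+2/3x = −1+1/3x ⇒ -1/3x=2 ⇒ x=2/(-1/3)=-6.0000
Confirm numerically:
  x=-5.917: |R|=0.99069 <1
  x=-5.860: |R|=0.98420 <1
  x=-4.883: |R|=0.85830 <1
  x=-2.904: |R|=0.47561 <1
  x=-6.588: |R|=1.06133 >1
  x=-6.523: |R|=1.05492 >1
  x=-6.362: |R|=1.03867 >1
Interval (-6.0000, 0).

z∈(-6.0000,0).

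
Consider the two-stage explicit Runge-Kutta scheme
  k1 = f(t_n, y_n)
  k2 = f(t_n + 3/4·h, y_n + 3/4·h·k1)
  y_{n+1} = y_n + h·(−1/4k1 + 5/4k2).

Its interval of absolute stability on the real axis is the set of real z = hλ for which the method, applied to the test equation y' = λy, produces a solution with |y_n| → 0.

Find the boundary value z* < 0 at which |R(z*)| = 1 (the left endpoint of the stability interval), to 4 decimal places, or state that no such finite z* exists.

z* = -1.0667.

With y'=λy (z=hλ):
  k1=λy_n ⇒ h·k1=z·y_n;  k2=λ(1+3/4z)y_n ⇒ h·k2=z(1+3/4z)y_n
  y_{n+1}/y_n = 1 − 1/4z + 5/4z(1+3/4z) = 1 + z + 15/16z²
  R(z) = 1 + z + 15/16z².

Find x<0 with |R(x)|<1.
x=-0.64: |R|=0.7440
R=1: x+15/16x²=0 ⇒ x=−16/15=-1.0667; min R=1−1/(4·15/16)=0.7333>−1
Confirm numerically:
  x=-0.918: |R|=0.87205 <1
  x=-0.874: |R|=0.84213 <1
  x=-0.446: |R|=0.74048 <1
  x=-1.546: |R|=1.69473 >1
  x=-1.281: |R|=1.25740 >1
So |R|<1 on (-1.0667, 0).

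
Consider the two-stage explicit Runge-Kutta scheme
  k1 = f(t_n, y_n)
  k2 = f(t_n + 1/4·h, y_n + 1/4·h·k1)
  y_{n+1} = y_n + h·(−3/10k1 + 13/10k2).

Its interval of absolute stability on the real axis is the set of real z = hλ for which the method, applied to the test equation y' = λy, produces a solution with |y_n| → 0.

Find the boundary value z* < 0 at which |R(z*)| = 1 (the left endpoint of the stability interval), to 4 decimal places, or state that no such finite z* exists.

Set f=λy, z=hλ:
  k1=λy_n ⇒ h·k1=z·y_n;  k2=λ(1+1/4z)y_n ⇒ h·k2=z(1+1/4z)y_n
  y_{n+1}/y_n = 1 − 3/10z + 13/10z(1+1/4z) = 1 + z + 13/40z²
  ⇒ R(z) = 1 + z + 13/40z².

Solve |R(x)|<1 on ℝ⁻.
x=-0.49: |R|=0.5880
R=1: x+13/40x²=0 ⇒ x=−40/13=-3.0769; min R=1−1/(4·13/40)=0.2308>−1
Confirm numerically:
  x=-2.622: |R|=0.61234 <1
  x=-2.000: |R|=0.30000 <1
  x=-1.791: |R|=0.25150 <1
  x=-1.615: |R|=0.23267 <1
  x=-3.521: |R|=1.50817 >1
  x=-3.320: |R|=1.26228 >1
  x=-3.111: |R|=1.03445 >1
So |R|<1 on (-3.0769, 0).

z* = -3.0769.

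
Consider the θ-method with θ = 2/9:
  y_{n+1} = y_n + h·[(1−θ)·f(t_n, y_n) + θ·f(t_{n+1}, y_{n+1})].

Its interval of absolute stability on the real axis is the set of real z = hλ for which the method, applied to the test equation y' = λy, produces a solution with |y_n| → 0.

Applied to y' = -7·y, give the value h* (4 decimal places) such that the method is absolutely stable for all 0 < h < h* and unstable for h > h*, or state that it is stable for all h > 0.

On y'=λy, z=hλ:
  y_{n+1} = y_n + z·[7/9·y_n + 2/9·y_{n+1}] ⇒ (1 − 2/9z)y_{n+1} = (1 + 7/9z)y_n
  ⇒ R(z) = (1 + 7/9z)/(1 − 2/9z).

Boundary: |R(x)|=1, x<0.
x=-0.77: |R|=0.3425
R=−1: 1+7/9x = −1+2/9x ⇒ -5/9x=2 ⇒ x=2/(-5/9)=-3.6000
Confirm numerically:
  x=-3.547: |R|=0.98353 <1
  x=-2.824: |R|=0.73512 <1
  x=-1.918: |R|=0.34481 <1
  x=-1.522: |R|=0.13733 <1
  x=-4.162: |R|=1.16220 >1
  x=-3.810: |R|=1.06318 >1
  x=-3.630: |R|=1.00923 >1
Interval (-3.6000, 0).

(-3.6000,0); λ=-7 ⇒ h* = (18/5)/7 = 0.5143.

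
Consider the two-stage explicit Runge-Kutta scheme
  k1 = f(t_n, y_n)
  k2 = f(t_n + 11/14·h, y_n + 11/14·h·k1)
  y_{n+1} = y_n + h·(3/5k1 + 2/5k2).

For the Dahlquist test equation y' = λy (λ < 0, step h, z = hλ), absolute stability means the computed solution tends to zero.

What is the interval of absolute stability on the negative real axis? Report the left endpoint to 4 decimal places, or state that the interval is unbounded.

z∈(-3.1818,0).

With y'=λy (z=hλ):
  k1=λy_n ⇒ h·k1=z·y_n;  k2=λ(1+11/14z)y_n ⇒ h·k2=z(1+11/14z)y_n
  y_{n+1}/y_n = 1 + 3/5z + 2/5z(1+11/14z) = 1 + z + 11/35z²
  Hence R(z) = 1 + z + 11/35z².

Need |R(x)|<1, x<0.
x=-1.41: |R|=0.2148
R=1: x+11/35x²=0 ⇒ x=−35/11=-3.1818; min R=1−1/(4·11/35)=0.2045>−1
Confirm numerically:
  x=-2.174: |R|=0.31140 <1
  x=-2.076: |R|=0.27850 <1
  x=-1.984: |R|=0.25311 <1
  x=-1.719: |R|=0.20970 <1
  x=-3.521: |R|=1.37534 >1
  x=-3.487: |R|=1.33445 >1
  x=-3.311: |R|=1.13443 >1
Stable set (-3.1818, 0).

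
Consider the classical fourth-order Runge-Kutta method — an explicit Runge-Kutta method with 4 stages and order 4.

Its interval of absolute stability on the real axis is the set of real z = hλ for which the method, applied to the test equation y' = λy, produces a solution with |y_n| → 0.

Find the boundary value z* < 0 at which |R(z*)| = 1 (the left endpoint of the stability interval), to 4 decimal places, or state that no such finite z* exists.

With y'=λy (z=hλ):
  order 4, 4-stage ⇒ R(z)=1+z+z^2/2+z^3/6+z^4/24
  (e.g. R(-0.99)=0.37836, |R|=0.37836)

Boundary: |R(x)|=1, x<0.
x=-0.99: |R|=0.3784
|R(-2.4)|=0.5584 |R(-0.91)|=0.4070 |R(-0.62)|=0.5386
Bisect:
  x_lo=-3.4273 |R|=2.4854  x_hi=-0.0879 |R|=0.9159
  mid=-1.75762 |R|=0.27968 →hi
  mid=-2.59248 |R|=0.74614 →hi
  mid=-3.00991 |R|=1.39495 →lo
  mid=-2.80120 |R|=1.02424 →lo
  mid=-2.69684 |R|=0.87463 →hi
  mid=-2.74902 |R|=0.94667 →hi
  mid=-2.77511 |R|=0.98475 →hi
  mid=-2.78815 |R|=1.00432 →lo
  mid=-2.78163 |R|=0.99449 →hi
  ...
  [-2.78530,-2.78509] ⇒ x*=-2.7853
So |R|<1 on (-2.7853, 0).

left endpoint -2.7853.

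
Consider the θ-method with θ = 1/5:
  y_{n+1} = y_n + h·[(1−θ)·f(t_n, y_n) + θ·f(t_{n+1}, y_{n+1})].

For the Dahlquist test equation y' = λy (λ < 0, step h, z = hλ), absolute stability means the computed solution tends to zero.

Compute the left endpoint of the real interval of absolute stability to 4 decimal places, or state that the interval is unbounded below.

Test eqn y'=λy, z=hλ:
  y_{n+1} = y_n + z·[4/5·y_n + 1/5·y_{n+1}] ⇒ (1 − 1/5z)y_{n+1} = (1 + 4/5z)y_n
  Hence R(z) = (1 + 4/5z)/(1 − 1/5z).

Solve |R(x)|<1 on ℝ⁻.
x=-0.55: |R|=0.5045
R=−1: 1+4/5x = −1+1/5x ⇒ -3/5x=2 ⇒ x=2/(-3/5)=-3.3333
Confirm numerically:
  x=-3.190: |R|=0.94750 <1
  x=-3.177: |R|=0.94264 <1
  x=-2.641: |R|=0.72818 <1
  x=-2.413: |R|=0.62755 <1
  x=-3.862: |R|=1.17897 >1
  x=-3.760: |R|=1.14612 >1
  x=-3.553: |R|=1.07705 >1
Interval (-3.3333, 0).

left endpoint -3.3333.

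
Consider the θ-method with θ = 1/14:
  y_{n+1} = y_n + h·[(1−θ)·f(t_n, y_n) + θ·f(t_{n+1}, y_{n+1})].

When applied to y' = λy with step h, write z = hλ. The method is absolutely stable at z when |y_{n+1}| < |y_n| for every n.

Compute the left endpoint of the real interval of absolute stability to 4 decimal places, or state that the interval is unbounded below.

left endpoint -2.3333.

With y'=λy (z=hλ):
  y_{n+1} = y_n + z·[13/14·y_n + 1/14·y_{n+1}] ⇒ (1 − 1/14z)y_{n+1} = (1 + 13/14z)y_n
  Hence R(z) = (1 + 13/14z)/(1 − 1/14z).

Find x<0 with |R(x)|<1.
x=-1.48: |R|=0.3385
R=−1: 1+13/14x = −1+1/14x ⇒ -6/7x=2 ⇒ x=2/(-6/7)=-2.3333
Confirm numerically:
  x=-2.086: |R|=0.81549 <1
  x=-1.658: |R|=0.48244 <1
  x=-1.479: |R|=0.33768 <1
  x=-1.454: |R|=0.31720 <1
  x=-2.803: |R|=1.33542 >1
  x=-2.627: |R|=1.21194 >1
  x=-2.579: |R|=1.17782 >1
So |R|<1 on (-2.3333, 0).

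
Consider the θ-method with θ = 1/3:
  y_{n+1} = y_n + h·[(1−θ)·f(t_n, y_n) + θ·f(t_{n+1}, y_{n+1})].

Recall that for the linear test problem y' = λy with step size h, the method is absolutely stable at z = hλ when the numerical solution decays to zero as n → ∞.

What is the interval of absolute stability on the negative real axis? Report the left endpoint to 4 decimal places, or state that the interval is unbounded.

On y'=λy, z=hλ:
  y_{n+1} = y_n + z·[2/3·y_n + 1/3·y_{n+1}] ⇒ (1 − 1/3z)y_{n+1} = (1 + 2/3z)y_n
  ⇒ R(z) = (1 + 2/3z)/(1 − 1/3z).

Boundary: |R(x)|=1, x<0.
x=-0.86: |R|=0.3316
R=−1: 1+2/3x = −1+1/3x ⇒ -1/3x=2 ⇒ x=2/(-1/3)=-6.0000
Confirm numerically:
  x=-4.492: |R|=0.79872 <1
  x=-3.418: |R|=0.59769 <1
  x=-2.924: |R|=0.48076 <1
  x=-6.498: |R|=1.05243 >1
  x=-6.446: |R|=1.04722 >1
  x=-6.205: |R|=1.02227 >1
Interval (-6.0000, 0).

z∈(-6.0000,0).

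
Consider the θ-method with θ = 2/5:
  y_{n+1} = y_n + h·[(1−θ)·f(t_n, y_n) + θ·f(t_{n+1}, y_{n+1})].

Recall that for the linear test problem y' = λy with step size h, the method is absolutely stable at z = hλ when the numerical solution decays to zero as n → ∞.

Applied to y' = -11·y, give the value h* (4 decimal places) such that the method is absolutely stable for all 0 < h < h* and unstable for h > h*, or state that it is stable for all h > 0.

(-10.0000,0); λ=-11 ⇒ h* = (10)/11 = 0.9091.

With y'=λy (z=hλ):
  y_{n+1} = y_n + z·[3/5·y_n + 2/5·y_{n+1}] ⇒ (1 − 2/5z)y_{n+1} = (1 + 3/5z)y_n
  R(z) = (1 + 3/5z)/(1 − 2/5z).

Boundary: |R(x)|=1, x<0.
x=-1.07: |R|=0.2507
R=−1: 1+3/5x = −1+2/5x ⇒ -1/5x=2 ⇒ x=2/(-1/5)=-10.0000
Confirm numerically:
  x=-9.955: |R|=0.99819 <1
  x=-7.457: |R|=0.87230 <1
  x=-6.341: |R|=0.79307 <1
  x=-4.633: |R|=0.62379 <1
  x=-10.303: |R|=1.01183 >1
  x=-10.172: |R|=1.00679 >1
Interval (-10.0000, 0).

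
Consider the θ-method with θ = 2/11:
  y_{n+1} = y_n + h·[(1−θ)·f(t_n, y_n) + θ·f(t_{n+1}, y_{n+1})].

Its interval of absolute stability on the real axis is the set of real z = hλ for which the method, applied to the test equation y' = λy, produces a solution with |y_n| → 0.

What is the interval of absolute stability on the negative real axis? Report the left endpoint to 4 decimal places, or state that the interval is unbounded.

z∈(-3.1429,0).

Test eqn y'=λy, z=hλ:
  y_{n+1} = y_n + z·[9/11·y_n + 2/11·y_{n+1}] ⇒ (1 − 2/11z)y_{n+1} = (1 + 9/11z)y_n
  so R(z) = (1 + 9/11z)/(1 − 2/11z).

Need |R(x)|<1, x<0.
x=-0.32: |R|=0.6976
R=−1: 1+9/11x = −1+2/11x ⇒ -7/11x=2 ⇒ x=2/(-7/11)=-3.1429
Confirm numerically:
  x=-2.909: |R|=0.90266 <1
  x=-2.419: |R|=0.68007 <1
  x=-1.999: |R|=0.46613 <1
  x=-3.481: |R|=1.13178 >1
  x=-3.376: |R|=1.09193 >1
  x=-3.336: |R|=1.07651 >1
So |R|<1 on (-3.1429, 0).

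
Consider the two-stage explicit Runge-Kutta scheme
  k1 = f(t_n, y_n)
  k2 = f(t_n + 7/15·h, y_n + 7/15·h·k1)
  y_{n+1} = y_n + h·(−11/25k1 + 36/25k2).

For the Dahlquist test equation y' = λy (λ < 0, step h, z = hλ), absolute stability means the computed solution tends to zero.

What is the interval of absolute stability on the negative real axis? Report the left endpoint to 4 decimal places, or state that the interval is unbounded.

z∈(-1.4881,0).

Test eqn y'=λy, z=hλ:
  k1=λy_n ⇒ h·k1=z·y_n;  k2=λ(1+7/15z)y_n ⇒ h·k2=z(1+7/15z)y_n
  y_{n+1}/y_n = 1 − 11/25z + 36/25z(1+7/15z) = 1 + z + 84/125z²
  ⇒ R(z) = 1 + z + 84/125z².

Need |R(x)|<1, x<0.
x=-1.62: |R|=1.1436
R=1: x+84/125x²=0 ⇒ x=−125/84=-1.4881; min R=1−1/(4·84/125)=0.6280>−1
Confirm numerically:
  x=-1.443: |R|=0.95627 <1
  x=-1.355: |R|=0.87881 <1
  x=-1.322: |R|=0.85244 <1
  x=-0.940: |R|=0.65378 <1
  x=-1.968: |R|=1.63467 >1
  x=-1.536: |R|=1.04945 >1
So |R|<1 on (-1.4881, 0).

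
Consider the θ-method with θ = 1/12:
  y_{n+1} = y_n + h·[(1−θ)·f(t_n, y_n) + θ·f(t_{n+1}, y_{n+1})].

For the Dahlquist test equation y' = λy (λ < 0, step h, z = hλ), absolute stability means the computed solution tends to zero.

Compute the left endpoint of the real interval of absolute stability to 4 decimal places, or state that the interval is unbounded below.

left endpoint -2.4000.

Set f=λy, z=hλ:
  y_{n+1} = y_n + z·[11/12·y_n + 1/12·y_{n+1}] ⇒ (1 − 1/12z)y_{n+1} = (1 + 11/12z)y_n
  Hence R(z) = (1 + 11/12z)/(1 − 1/12z).

Boundary: |R(x)|=1, x<0.
x=-1.44: |R|=0.2857
R=−1: 1+11/12x = −1+1/12x ⇒ -5/6x=2 ⇒ x=2/(-5/6)=-2.4000
Confirm numerically:
  x=-1.954: |R|=0.68038 <1
  x=-1.397: |R|=0.25132 <1
  x=-1.274: |R|=0.15173 <1
  x=-0.994: |R|=0.08204 <1
  x=-2.961: |R|=1.37497 >1
  x=-2.775: |R|=1.25381 >1
Interval (-2.4000, 0).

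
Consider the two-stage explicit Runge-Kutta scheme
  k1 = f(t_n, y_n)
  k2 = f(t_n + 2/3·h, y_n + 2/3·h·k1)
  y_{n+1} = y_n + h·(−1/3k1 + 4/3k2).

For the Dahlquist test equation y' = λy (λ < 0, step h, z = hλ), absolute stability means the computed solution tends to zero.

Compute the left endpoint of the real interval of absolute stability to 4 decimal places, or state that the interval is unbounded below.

Set f=λy, z=hλ:
  k1=λy_n ⇒ h·k1=z·y_n;  k2=λ(1+2/3z)y_n ⇒ h·k2=z(1+2/3z)y_n
  y_{n+1}/y_n = 1 − 1/3z + 4/3z(1+2/3z) = 1 + z + 8/9z²
  R(z) = 1 + z + 8/9z².

Solve |R(x)|<1 on ℝ⁻.
x=-1.73: |R|=1.9304
R=1: x+8/9x²=0 ⇒ x=−9/8=-1.1250; min R=1−1/(4·8/9)=0.7188>−1
Confirm numerically:
  x=-1.090: |R|=0.96609 <1
  x=-0.897: |R|=0.81821 <1
  x=-0.878: |R|=0.80723 <1
  x=-0.736: |R|=0.74551 <1
  x=-1.496: |R|=1.49335 >1
  x=-1.474: |R|=1.45727 >1
  x=-1.392: |R|=1.33037 >1
Stable set (-1.1250, 0).

z* = -1.1250.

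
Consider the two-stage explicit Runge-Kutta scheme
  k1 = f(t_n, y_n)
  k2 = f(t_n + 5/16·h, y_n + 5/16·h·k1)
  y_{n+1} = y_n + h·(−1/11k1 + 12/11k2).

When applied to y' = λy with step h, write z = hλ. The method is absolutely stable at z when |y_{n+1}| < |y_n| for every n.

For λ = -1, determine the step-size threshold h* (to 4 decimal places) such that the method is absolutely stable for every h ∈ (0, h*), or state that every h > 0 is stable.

(-2.9333,0); λ=-1 ⇒ h* = (44/15)/1 = 2.9333.

With y'=λy (z=hλ):
  k1=λy_n ⇒ h·k1=z·y_n;  k2=λ(1+5/16z)y_n ⇒ h·k2=z(1+5/16z)y_n
  y_{n+1}/y_n = 1 − 1/11z + 12/11z(1+5/16z) = 1 + z + 15/44z²
  so R(z) = 1 + z + 15/44z².

Find x<0 with |R(x)|<1.
x=-0.92: |R|=0.3685
R=1: x+15/44x²=0 ⇒ x=−44/15=-2.9333; min R=1−1/(4·15/44)=0.2667>−1
Confirm numerically:
  x=-2.790: |R|=0.86367 <1
  x=-2.686: |R|=0.77352 <1
  x=-2.611: |R|=0.71309 <1
  x=-3.393: |R|=1.53170 >1
  x=-3.302: |R|=1.41500 >1
So |R|<1 on (-2.9333, 0).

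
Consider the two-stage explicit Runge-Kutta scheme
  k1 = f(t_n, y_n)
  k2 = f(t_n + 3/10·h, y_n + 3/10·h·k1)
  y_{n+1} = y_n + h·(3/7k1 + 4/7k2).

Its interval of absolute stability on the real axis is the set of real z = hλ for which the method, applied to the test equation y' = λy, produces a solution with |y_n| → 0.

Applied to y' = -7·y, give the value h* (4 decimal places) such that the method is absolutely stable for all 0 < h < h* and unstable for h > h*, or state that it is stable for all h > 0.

(-5.8333,0); λ=-7 ⇒ h* = (35/6)/7 = 0.8333.

Test eqn y'=λy, z=hλ:
  k1=λy_n ⇒ h·k1=z·y_n;  k2=λ(1+3/10z)y_n ⇒ h·k2=z(1+3/10z)y_n
  y_{n+1}/y_n = 1 + 3/7z + 4/7z(1+3/10z) = 1 + z + 6/35z²
  R(z) = 1 + z + 6/35z².

Solve |R(x)|<1 on ℝ⁻.
x=-0.52: |R|=0.5264
R=1: x+6/35x²=0 ⇒ x=−35/6=-5.8333; min R=1−1/(4·6/35)=-0.4583>−1
Confirm numerically:
  x=-5.664: |R|=0.83558 <1
  x=-4.672: |R|=0.06987 <1
  x=-4.435: |R|=0.06313 <1
  x=-6.301: |R|=1.50516 >1
  x=-5.952: |R|=1.12108 >1
Interval (-5.8333, 0).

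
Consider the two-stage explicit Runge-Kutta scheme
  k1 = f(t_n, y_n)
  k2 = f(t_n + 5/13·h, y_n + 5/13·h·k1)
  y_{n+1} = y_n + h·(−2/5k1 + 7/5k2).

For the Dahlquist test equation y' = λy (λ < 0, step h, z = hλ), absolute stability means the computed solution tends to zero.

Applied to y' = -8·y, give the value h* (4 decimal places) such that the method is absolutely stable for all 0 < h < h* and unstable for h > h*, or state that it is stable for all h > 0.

(-1.8571,0); λ=-8 ⇒ h* = (13/7)/8 = 0.2321.

Test eqn y'=λy, z=hλ:
  k1=λy_n ⇒ h·k1=z·y_n;  k2=λ(1+5/13z)y_n ⇒ h·k2=z(1+5/13z)y_n
  y_{n+1}/y_n = 1 − 2/5z + 7/5z(1+5/13z) = 1 + z + 7/13z²
  Hence R(z) = 1 + z + 7/13z².

Need |R(x)|<1, x<0.
x=-1.46: |R|=0.6878
R=1: x+7/13x²=0 ⇒ x=−13/7=-1.8571; min R=1−1/(4·7/13)=0.5357>−1
Confirm numerically:
  x=-1.697: |R|=0.85367 <1
  x=-1.449: |R|=0.68155 <1
  x=-1.336: |R|=0.62510 <1
  x=-2.242: |R|=1.46461 >1
  x=-2.168: |R|=1.36289 >1
  x=-2.034: |R|=1.19370 >1
Stable set (-1.8571, 0).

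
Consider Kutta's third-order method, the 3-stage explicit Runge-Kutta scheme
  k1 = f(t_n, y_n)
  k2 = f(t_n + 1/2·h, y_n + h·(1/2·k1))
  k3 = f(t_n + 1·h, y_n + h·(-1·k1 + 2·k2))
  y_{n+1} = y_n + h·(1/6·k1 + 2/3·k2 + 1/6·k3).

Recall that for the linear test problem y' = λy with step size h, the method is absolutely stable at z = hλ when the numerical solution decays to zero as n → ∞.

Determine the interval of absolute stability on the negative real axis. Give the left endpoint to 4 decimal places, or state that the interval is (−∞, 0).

z∈(-2.5127,0).

Set f=λy, z=hλ:
  order 3, 3-stage ⇒ R(z)=1+z+z^2/2+z^3/6
  (e.g. R(-0.98)=0.34333, |R|=0.34333)

Boundary: |R(x)|=1, x<0.
x=-0.98: |R|=0.3433
|R(-2.07)|=0.4058 |R(-1.53)|=0.0435 |R(-0.8)|=0.4347
Bisect:
  x_lo=-3.1033 |R|=2.2692  x_hi=-0.3625 |R|=0.6952
  mid=-1.73293 |R|=0.09875 →hi
  mid=-2.41812 |R|=0.85105 →hi
  mid=-2.76072 |R|=1.45677 →lo
  mid=-2.58942 |R|=1.13059 →lo
  mid=-2.50377 |R|=0.98531 →hi
  mid=-2.54660 |R|=1.05653 →lo
  mid=-2.52518 |R|=1.02057 →lo
  mid=-2.51448 |R|=1.00285 →lo
  mid=-2.50913 |R|=0.99406 →hi
  ...
  [-2.51281,-2.51264] ⇒ x*=-2.5127
Interval (-2.5127, 0).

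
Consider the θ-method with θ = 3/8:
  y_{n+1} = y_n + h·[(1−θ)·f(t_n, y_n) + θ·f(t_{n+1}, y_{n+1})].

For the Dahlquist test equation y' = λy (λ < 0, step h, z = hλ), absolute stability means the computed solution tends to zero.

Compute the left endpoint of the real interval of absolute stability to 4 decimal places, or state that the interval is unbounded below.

left endpoint -8.0000.

With y'=λy (z=hλ):
  y_{n+1} = y_n + z·[5/8·y_n + 3/8·y_{n+1}] ⇒ (1 − 3/8z)y_{n+1} = (1 + 5/8z)y_n
  ⇒ R(z) = (1 + 5/8z)/(1 − 3/8z).

Solve |R(x)|<1 on ℝ⁻.
x=-0.65: |R|=0.4774
R=−1: 1+5/8x = −1+3/8x ⇒ -1/4x=2 ⇒ x=2/(-1/4)=-8.0000
Confirm numerically:
  x=-6.382: |R|=0.88079 <1
  x=-6.245: |R|=0.86871 <1
  x=-4.674: |R|=0.69794 <1
  x=-8.448: |R|=1.02687 >1
  x=-8.371: |R|=1.02241 >1
  x=-8.169: |R|=1.01040 >1
Stable set (-8.0000, 0).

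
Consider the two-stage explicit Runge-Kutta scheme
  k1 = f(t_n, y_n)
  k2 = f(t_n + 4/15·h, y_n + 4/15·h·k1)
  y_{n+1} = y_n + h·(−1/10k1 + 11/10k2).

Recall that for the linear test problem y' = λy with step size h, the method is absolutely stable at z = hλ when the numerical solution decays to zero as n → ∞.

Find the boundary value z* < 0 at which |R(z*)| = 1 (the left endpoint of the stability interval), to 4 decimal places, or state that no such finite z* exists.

z* = -3.4091.

With y'=λy (z=hλ):
  k1=λy_n ⇒ h·k1=z·y_n;  k2=λ(1+4/15z)y_n ⇒ h·k2=z(1+4/15z)y_n
  y_{n+1}/y_n = 1 − 1/10z + 11/10z(1+4/15z) = 1 + z + 22/75z²
  ⇒ R(z) = 1 + z + 22/75z².

Solve |R(x)|<1 on ℝ⁻.
x=-1.79: |R|=0.1499
R=1: x+22/75x²=0 ⇒ x=−75/22=-3.4091; min R=1−1/(4·22/75)=0.1477>−1
Confirm numerically:
  x=-3.233: |R|=0.83300 <1
  x=-2.743: |R|=0.46405 <1
  x=-1.928: |R|=0.16237 <1
  x=-1.531: |R|=0.15656 <1
  x=-3.708: |R|=1.32512 >1
  x=-3.566: |R|=1.16413 >1
So |R|<1 on (-3.4091, 0).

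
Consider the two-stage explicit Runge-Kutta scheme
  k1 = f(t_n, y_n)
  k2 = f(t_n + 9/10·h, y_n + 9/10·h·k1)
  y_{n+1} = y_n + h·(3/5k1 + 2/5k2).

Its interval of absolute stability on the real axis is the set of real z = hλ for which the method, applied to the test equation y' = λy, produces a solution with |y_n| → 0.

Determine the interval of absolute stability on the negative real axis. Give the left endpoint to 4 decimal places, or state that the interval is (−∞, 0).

With y'=λy (z=hλ):
  k1=λy_n ⇒ h·k1=z·y_n;  k2=λ(1+9/10z)y_n ⇒ h·k2=z(1+9/10z)y_n
  y_{n+1}/y_n = 1 + 3/5z + 2/5z(1+9/10z) = 1 + z + 9/25z²
  so R(z) = 1 + z + 9/25z².

Solve |R(x)|<1 on ℝ⁻.
x=-1.41: |R|=0.3057
R=1: x+9/25x²=0 ⇒ x=−25/9=-2.7778; min R=1−1/(4·9/25)=0.3056>−1
Confirm numerically:
  x=-2.563: |R|=0.80183 <1
  x=-2.256: |R|=0.57623 <1
  x=-1.290: |R|=0.30908 <1
  x=-3.038: |R|=1.28460 >1
  x=-2.978: |R|=1.21465 >1
Interval (-2.7778, 0).

(-2.7778, 0).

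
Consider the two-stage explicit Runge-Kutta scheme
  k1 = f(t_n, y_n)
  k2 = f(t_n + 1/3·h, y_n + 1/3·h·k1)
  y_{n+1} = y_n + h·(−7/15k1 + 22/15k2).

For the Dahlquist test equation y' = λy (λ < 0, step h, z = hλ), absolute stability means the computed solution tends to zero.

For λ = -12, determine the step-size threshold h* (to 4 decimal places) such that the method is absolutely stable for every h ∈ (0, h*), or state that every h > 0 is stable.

Set f=λy, z=hλ:
  k1=λy_n ⇒ h·k1=z·y_n;  k2=λ(1+1/3z)y_n ⇒ h·k2=z(1+1/3z)y_n
  y_{n+1}/y_n = 1 − 7/15z + 22/15z(1+1/3z) = 1 + z + 22/45z²
  so R(z) = 1 + z + 22/45z².

Boundary: |R(x)|=1, x<0.
x=-1.14: |R|=0.4954
R=1: x+22/45x²=0 ⇒ x=−45/22=-2.0455; min R=1−1/(4·22/45)=0.4886>−1
Confirm numerically:
  x=-1.538: |R|=0.61844 <1
  x=-1.511: |R|=0.60519 <1
  x=-1.308: |R|=0.52842 <1
  x=-1.305: |R|=0.52759 <1
  x=-2.594: |R|=1.69565 >1
  x=-2.252: |R|=1.22740 >1
  x=-2.198: |R|=1.16392 >1
Stable set (-2.0455, 0).

(-2.0455,0); λ=-12 ⇒ h* = (45/22)/12 = 0.1705.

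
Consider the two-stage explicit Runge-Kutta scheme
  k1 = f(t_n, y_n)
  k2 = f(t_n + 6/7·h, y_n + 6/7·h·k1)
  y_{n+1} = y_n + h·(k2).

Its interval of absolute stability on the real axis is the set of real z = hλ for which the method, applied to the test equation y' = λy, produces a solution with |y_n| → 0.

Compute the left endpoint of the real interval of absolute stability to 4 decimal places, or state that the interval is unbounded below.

With y'=λy (z=hλ):
  k1=λy_n ⇒ h·k1=z·y_n;  k2=λ(1+6/7z)y_n ⇒ h·k2=z(1+6/7z)y_n
  y_{n+1}/y_n = 1 + z(1+6/7z) = 1 + z + 6/7z²
  R(z) = 1 + z + 6/7z².

Need |R(x)|<1, x<0.
x=-1.1: |R|=0.9371
R=1: x+6/7x²=0 ⇒ x=−7/6=-1.1667; min R=1−1/(4·6/7)=0.7083>−1
Confirm numerically:
  x=-0.904: |R|=0.79647 <1
  x=-0.665: |R|=0.71405 <1
  x=-0.472: |R|=0.71896 <1
  x=-1.492: |R|=1.41605 >1
  x=-1.465: |R|=1.37462 >1
  x=-1.399: |R|=1.27860 >1
Interval (-1.1667, 0).

left endpoint -1.1667.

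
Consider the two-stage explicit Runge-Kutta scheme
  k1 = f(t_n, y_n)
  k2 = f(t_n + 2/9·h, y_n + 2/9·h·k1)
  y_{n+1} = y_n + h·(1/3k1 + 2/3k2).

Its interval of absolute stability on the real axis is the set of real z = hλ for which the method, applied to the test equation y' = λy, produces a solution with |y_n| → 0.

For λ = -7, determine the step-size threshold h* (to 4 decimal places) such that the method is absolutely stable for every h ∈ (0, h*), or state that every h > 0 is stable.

Set f=λy, z=hλ:
  k1=λy_n ⇒ h·k1=z·y_n;  k2=λ(1+2/9z)y_n ⇒ h·k2=z(1+2/9z)y_n
  y_{n+1}/y_n = 1 + 1/3z + 2/3z(1+2/9z) = 1 + z + 4/27z²
  Hence R(z) = 1 + z + 4/27z².

Find x<0 with |R(x)|<1.
x=-0.99: |R|=0.1552
R=1: x+4/27x²=0 ⇒ x=−27/4=-6.7500; min R=1−1/(4·4/27)=-0.6875>−1
Confirm numerically:
  x=-6.528: |R|=0.78530 <1
  x=-6.295: |R|=0.57567 <1
  x=-4.491: |R|=0.50299 <1
  x=-7.223: |R|=1.50615 >1
  x=-7.139: |R|=1.41142 >1
  x=-7.096: |R|=1.36374 >1
Interval (-6.7500, 0).

(-6.7500,0); λ=-7 ⇒ h* = (27/4)/7 = 0.9643.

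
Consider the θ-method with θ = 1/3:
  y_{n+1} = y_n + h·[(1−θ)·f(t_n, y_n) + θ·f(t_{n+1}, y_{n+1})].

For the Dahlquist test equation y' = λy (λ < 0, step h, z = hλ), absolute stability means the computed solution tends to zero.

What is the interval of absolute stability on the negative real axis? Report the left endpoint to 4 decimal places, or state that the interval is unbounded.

Set f=λy, z=hλ:
  y_{n+1} = y_n + z·[2/3·y_n + 1/3·y_{n+1}] ⇒ (1 − 1/3z)y_{n+1} = (1 + 2/3z)y_n
  R(z) = (1 + 2/3z)/(1 − 1/3z).

Solve |R(x)|<1 on ℝ⁻.
x=-0.83: |R|=0.3499
R=−1: 1+2/3x = −1+1/3x ⇒ -1/3x=2 ⇒ x=2/(-1/3)=-6.0000
Confirm numerically:
  x=-4.830: |R|=0.85057 <1
  x=-2.807: |R|=0.45015 <1
  x=-2.778: |R|=0.44237 <1
  x=-6.526: |R|=1.05522 >1
  x=-6.383: |R|=1.04082 >1
  x=-6.130: |R|=1.01424 >1
Stable set (-6.0000, 0).

(-6.0000, 0).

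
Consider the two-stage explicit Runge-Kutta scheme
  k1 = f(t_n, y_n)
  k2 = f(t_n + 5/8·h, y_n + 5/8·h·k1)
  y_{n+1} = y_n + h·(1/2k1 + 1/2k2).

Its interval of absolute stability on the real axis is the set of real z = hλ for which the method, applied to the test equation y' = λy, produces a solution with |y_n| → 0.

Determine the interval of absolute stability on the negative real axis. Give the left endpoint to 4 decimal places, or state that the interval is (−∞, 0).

On y'=λy, z=hλ:
  k1=λy_n ⇒ h·k1=z·y_n;  k2=λ(1+5/8z)y_n ⇒ h·k2=z(1+5/8z)y_n
  y_{n+1}/y_n = 1 + 1/2z + 1/2z(1+5/8z) = 1 + z + 5/16z²
  so R(z) = 1 + z + 5/16z².

Find x<0 with |R(x)|<1.
x=-1.42: |R|=0.2101
R=1: x+5/16x²=0 ⇒ x=−16/5=-3.2000; min R=1−1/(4·5/16)=0.2000>−1
Confirm numerically:
  x=-2.776: |R|=0.63218 <1
  x=-1.827: |R|=0.21610 <1
  x=-1.401: |R|=0.21238 <1
  x=-3.681: |R|=1.55330 >1
  x=-3.408: |R|=1.22152 >1
  x=-3.244: |R|=1.04461 >1
Stable set (-3.2000, 0).

z∈(-3.2000,0).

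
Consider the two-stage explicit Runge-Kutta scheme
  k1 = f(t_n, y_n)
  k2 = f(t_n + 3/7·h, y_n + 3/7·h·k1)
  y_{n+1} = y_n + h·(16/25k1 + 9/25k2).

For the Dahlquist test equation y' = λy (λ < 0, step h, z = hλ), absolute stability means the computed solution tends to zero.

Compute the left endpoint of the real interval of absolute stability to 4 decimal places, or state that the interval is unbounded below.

Set f=λy, z=hλ:
  k1=λy_n ⇒ h·k1=z·y_n;  k2=λ(1+3/7z)y_n ⇒ h·k2=z(1+3/7z)y_n
  y_{n+1}/y_n = 1 + 16/25z + 9/25z(1+3/7z) = 1 + z + 27/175z²
  ⇒ R(z) = 1 + z + 27/175z².

Boundary: |R(x)|=1, x<0.
x=-0.79: |R|=0.3063
R=1: x+27/175x²=0 ⇒ x=−175/27=-6.4815; min R=1−1/(4·27/175)=-0.6204>−1
Confirm numerically:
  x=-5.484: |R|=0.15603 <1
  x=-4.812: |R|=0.23946 <1
  x=-4.553: |R|=0.35469 <1
  x=-4.049: |R|=0.51958 <1
  x=-7.039: |R|=1.60547 >1
  x=-6.911: |R|=1.45798 >1
So |R|<1 on (-6.4815, 0).

z* = -6.4815.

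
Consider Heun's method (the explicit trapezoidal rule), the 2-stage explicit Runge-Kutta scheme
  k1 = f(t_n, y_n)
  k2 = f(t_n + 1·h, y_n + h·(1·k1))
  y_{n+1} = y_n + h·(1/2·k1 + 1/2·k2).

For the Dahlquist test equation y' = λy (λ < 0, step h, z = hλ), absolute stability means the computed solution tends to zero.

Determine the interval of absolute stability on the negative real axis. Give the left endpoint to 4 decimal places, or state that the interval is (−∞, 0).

With y'=λy (z=hλ):
  order 2, 2-stage ⇒ R(z)=1+z+z^2/2
  (e.g. R(-1.72)=0.75920, |R|=0.75920)

Need |R(x)|<1, x<0.
x=-1.72: |R|=0.7592
|R(-1.47)|=0.6104 |R(-0.64)|=0.5648 |R(-0.51)|=0.6200
Bisect:
  x_lo=-2.6876 |R|=1.9240  x_hi=-0.2677 |R|=0.7681
  mid=-1.47764 |R|=0.61407 →hi
  mid=-2.08261 |R|=1.08602 →lo
  mid=-1.78012 |R|=0.80430 →hi
  mid=-1.93137 |R|=0.93372 →hi
  mid=-2.00699 |R|=1.00701 →lo
  mid=-1.96918 |R|=0.96965 →hi
  mid=-1.98808 |R|=0.98816 →hi
  mid=-1.99754 |R|=0.99754 →hi
  mid=-2.00226 |R|=1.00227 →lo
  mid=-1.99990 |R|=0.99990 →hi
  ...
  [-2.00005,-1.99990] ⇒ x*=-2.0000
Interval (-2.0000, 0).

z∈(-2.0000,0).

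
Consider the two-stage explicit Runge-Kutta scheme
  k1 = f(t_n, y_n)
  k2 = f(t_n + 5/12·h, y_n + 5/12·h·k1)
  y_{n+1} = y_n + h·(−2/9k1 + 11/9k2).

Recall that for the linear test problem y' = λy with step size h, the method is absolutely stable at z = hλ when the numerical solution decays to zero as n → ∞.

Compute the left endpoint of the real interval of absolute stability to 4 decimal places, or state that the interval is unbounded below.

left endpoint -1.9636.

Test eqn y'=λy, z=hλ:
  k1=λy_n ⇒ h·k1=z·y_n;  k2=λ(1+5/12z)y_n ⇒ h·k2=z(1+5/12z)y_n
  y_{n+1}/y_n = 1 − 2/9z + 11/9z(1+5/12z) = 1 + z + 55/108z²
  Hence R(z) = 1 + z + 55/108z².

Boundary: |R(x)|=1, x<0.
x=-0.41: |R|=0.6756
R=1: x+55/108x²=0 ⇒ x=−108/55=-1.9636; min R=1−1/(4·55/108)=0.5091>−1
Confirm numerically:
  x=-1.569: |R|=0.68467 <1
  x=-1.524: |R|=0.65879 <1
  x=-1.172: |R|=0.52751 <1
  x=-1.041: |R|=0.51087 <1
  x=-2.457: |R|=1.61732 >1
  x=-2.289: |R|=1.37927 >1
Stable set (-1.9636, 0).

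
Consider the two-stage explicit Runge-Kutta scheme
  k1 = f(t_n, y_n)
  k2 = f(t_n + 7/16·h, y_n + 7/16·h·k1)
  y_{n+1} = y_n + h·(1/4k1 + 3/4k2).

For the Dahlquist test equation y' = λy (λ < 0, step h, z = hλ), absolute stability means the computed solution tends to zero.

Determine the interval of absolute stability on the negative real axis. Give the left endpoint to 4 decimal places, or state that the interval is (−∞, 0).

z∈(-3.0476,0).

Set f=λy, z=hλ:
  k1=λy_n ⇒ h·k1=z·y_n;  k2=λ(1+7/16z)y_n ⇒ h·k2=z(1+7/16z)y_n
  y_{n+1}/y_n = 1 + 1/4z + 3/4z(1+7/16z) = 1 + z + 21/64z²
  ⇒ R(z) = 1 + z + 21/64z².

Need |R(x)|<1, x<0.
x=-0.71: |R|=0.4554
R=1: x+21/64x²=0 ⇒ x=−64/21=-3.0476; min R=1−1/(4·21/64)=0.2381>−1
Confirm numerically:
  x=-3.022: |R|=0.97460 <1
  x=-2.849: |R|=0.81433 <1
  x=-2.825: |R|=0.79364 <1
  x=-2.431: |R|=0.50814 <1
  x=-3.512: |R|=1.53514 >1
  x=-3.230: |R|=1.19330 >1
  x=-3.073: |R|=1.02559 >1
Stable set (-3.0476, 0).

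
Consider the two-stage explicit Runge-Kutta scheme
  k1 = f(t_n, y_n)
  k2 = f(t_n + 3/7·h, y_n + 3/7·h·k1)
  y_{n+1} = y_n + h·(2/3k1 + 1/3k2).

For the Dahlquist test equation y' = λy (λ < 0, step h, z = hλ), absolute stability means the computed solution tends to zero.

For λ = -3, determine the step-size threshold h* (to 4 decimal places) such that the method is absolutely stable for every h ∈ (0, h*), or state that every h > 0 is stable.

(-7.0000,0); λ=-3 ⇒ h* = (7)/3 = 2.3333.

On y'=λy, z=hλ:
  k1=λy_n ⇒ h·k1=z·y_n;  k2=λ(1+3/7z)y_n ⇒ h·k2=z(1+3/7z)y_n
  y_{n+1}/y_n = 1 + 2/3z + 1/3z(1+3/7z) = 1 + z + 1/7z²
  ⇒ R(z) = 1 + z + 1/7z².

Find x<0 with |R(x)|<1.
x=-1.16: |R|=0.0322
R=1: x+1/7x²=0 ⇒ x=−7=-7.0000; min R=1−1/(4·1/7)=-0.7500>−1
Confirm numerically:
  x=-4.739: |R|=0.53070 <1
  x=-4.446: |R|=0.62215 <1
  x=-3.205: |R|=0.73757 <1
  x=-7.174: |R|=1.17833 >1
  x=-7.079: |R|=1.07989 >1
So |R|<1 on (-7.0000, 0).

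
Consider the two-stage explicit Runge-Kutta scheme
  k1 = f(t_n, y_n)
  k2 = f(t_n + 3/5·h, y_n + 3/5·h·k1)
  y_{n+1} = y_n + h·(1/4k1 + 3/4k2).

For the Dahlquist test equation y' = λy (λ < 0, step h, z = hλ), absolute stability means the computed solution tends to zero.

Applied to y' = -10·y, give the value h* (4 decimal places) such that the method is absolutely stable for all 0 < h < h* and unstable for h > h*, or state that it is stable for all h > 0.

(-2.2222,0); λ=-10 ⇒ h* = (20/9)/10 = 0.2222.

Set f=λy, z=hλ:
  k1=λy_n ⇒ h·k1=z·y_n;  k2=λ(1+3/5z)y_n ⇒ h·k2=z(1+3/5z)y_n
  y_{n+1}/y_n = 1 + 1/4z + 3/4z(1+3/5z) = 1 + z + 9/20z²
  ⇒ R(z) = 1 + z + 9/20z².

Find x<0 with |R(x)|<1.
x=-1.29: |R|=0.4588
R=1: x+9/20x²=0 ⇒ x=−20/9=-2.2222; min R=1−1/(4·9/20)=0.4444>−1
Confirm numerically:
  x=-1.480: |R|=0.50568 <1
  x=-1.425: |R|=0.48878 <1
  x=-0.914: |R|=0.46193 <1
  x=-2.784: |R|=1.70380 >1
  x=-2.272: |R|=1.05089 >1
So |R|<1 on (-2.2222, 0).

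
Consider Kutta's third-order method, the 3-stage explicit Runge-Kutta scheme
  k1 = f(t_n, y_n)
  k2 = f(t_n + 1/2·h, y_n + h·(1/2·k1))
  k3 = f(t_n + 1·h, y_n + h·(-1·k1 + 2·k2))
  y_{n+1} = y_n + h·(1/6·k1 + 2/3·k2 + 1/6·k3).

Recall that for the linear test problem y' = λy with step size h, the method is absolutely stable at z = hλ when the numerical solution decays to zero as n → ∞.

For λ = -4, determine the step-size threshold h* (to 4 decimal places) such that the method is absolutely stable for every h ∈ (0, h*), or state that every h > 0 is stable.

(-2.5127,0); λ=-4 ⇒ h* = 0.6282.

On y'=λy, z=hλ:
  order 3, 3-stage ⇒ R(z)=1+z+z^2/2+z^3/6
  (e.g. R(-1.27)=0.19505, |R|=0.19505)

Need |R(x)|<1, x<0.
x=-1.27: |R|=0.1951
|R(-2.74)|=1.4147 |R(-2.06)|=0.3952 |R(-1.04)|=0.3133
Bisect:
  x_lo=-3.1673 |R|=2.4471  x_hi=-0.1423 |R|=0.8673
  mid=-1.65482 |R|=0.04087 →hi
  mid=-2.41107 |R|=0.84047 →hi
  mid=-2.78919 |R|=1.51586 →lo
  mid=-2.60013 |R|=1.14957 →lo
  mid=-2.50560 |R|=0.98829 →hi
  mid=-2.55287 |R|=1.06720 →lo
  mid=-2.52923 |R|=1.02732 →lo
  ...
  [-2.51280,-2.51262] ⇒ x*=-2.5127
Interval (-2.5127, 0).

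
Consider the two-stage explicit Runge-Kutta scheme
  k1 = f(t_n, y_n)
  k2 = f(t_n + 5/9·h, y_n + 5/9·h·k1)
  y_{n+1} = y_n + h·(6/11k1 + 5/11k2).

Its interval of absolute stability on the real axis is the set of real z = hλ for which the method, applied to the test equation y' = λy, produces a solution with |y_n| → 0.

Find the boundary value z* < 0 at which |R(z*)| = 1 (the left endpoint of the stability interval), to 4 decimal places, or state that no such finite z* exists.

z* = -3.9600.

On y'=λy, z=hλ:
  k1=λy_n ⇒ h·k1=z·y_n;  k2=λ(1+5/9z)y_n ⇒ h·k2=z(1+5/9z)y_n
  y_{n+1}/y_n = 1 + 6/11z + 5/11z(1+5/9z) = 1 + z + 25/99z²
  Hence R(z) = 1 + z + 25/99z².

Find x<0 with |R(x)|<1.
x=-1.19: |R|=0.1676
R=1: x+25/99x²=0 ⇒ x=−99/25=-3.9600; min R=1−1/(4·25/99)=0.0100>−1
Confirm numerically:
  x=-2.632: |R|=0.11735 <1
  x=-2.330: |R|=0.04093 <1
  x=-2.178: |R|=0.01990 <1
  x=-4.498: |R|=1.61109 >1
  x=-4.058: |R|=1.10043 >1
Interval (-3.9600, 0).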